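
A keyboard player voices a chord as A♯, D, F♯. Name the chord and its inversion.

D augmented, second inversion

Reducing to letter names: A#, D, F#. These stack in thirds as D–F#–A# — a D augmented triad.
The lowest note is A#, the fifth of the chord, so this is second inversion (figured bass 6/4).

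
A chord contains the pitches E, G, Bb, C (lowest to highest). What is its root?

The distinct letter names are E, G, Bb, C. Arranged as a stack of thirds they read C–E–G–Bb, so C is the root (a C dominant seventh chord).

C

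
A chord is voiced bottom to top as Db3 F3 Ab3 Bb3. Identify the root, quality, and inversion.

Reducing to letter names: Db, F, Ab, Bb. These stack in thirds as Bb–Db–F–Ab — a Bb minor seventh chord.
Db is the third of Bb minor seventh; third in the bass means first inversion (figured bass 6/5).

Bb minor seventh, first inversion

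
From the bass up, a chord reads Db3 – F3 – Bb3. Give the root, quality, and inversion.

The distinct note names are Db, F, Bb. Stacked in thirds they read Bb–Db–F, which is a minor triad on Bb.
With the third (Db) in the bass, the chord is in first inversion (figured bass 6).

Bb minor, first inversion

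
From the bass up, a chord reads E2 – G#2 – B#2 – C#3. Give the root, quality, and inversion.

C# minor-major seventh, first inversion

The pitch classes E, G#, B#, C# arrange in thirds as C#–E–G#–B#: a C# minor-major seventh chord.
With the third (E) in the bass, the chord is in first inversion (figured bass 6/5).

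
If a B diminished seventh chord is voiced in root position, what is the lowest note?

The root of B diminished seventh (B–D–F–Ab) is B; that is the bass in root position.

B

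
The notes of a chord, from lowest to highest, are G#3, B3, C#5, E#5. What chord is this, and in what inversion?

C# dominant seventh, second inversion

The distinct note names are G#, B, C#, E#. Stacked in thirds they read C#–E#–G#–B, which is a dominant seventh chord on C#.
The lowest note is G#, the fifth of the chord, so this is second inversion (figured bass 4/3).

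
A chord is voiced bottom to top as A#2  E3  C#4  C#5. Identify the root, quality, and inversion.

A# diminished, root position

Reducing to letter names: A#, E, C#. These stack in thirds as A#–C#–E — an A# diminished triad.
With the root (A#) in the bass, the chord is in root position (figured bass 5/3).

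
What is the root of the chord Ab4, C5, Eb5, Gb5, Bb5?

Ab

The distinct letter names are Ab, C, Eb, Gb, Bb. Arranged as a stack of thirds they read Ab–C–Eb–Gb–Bb, so Ab is the root (an Ab dominant ninth chord).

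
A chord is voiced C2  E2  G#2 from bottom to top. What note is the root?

C

C, E, G# are the tones of a C augmented triad (C–E–G#), making C the root.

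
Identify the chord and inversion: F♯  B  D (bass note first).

B minor, second inversion

The pitch classes F#, B, D arrange in thirds as B–D–F#: a B minor triad.
F# is the fifth of B minor; fifth in the bass means second inversion (figured bass 6/4).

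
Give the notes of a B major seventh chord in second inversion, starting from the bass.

F#, A#, B, D#

The chord tones are B–D#–F#–A#. With the fifth (F#) lowest for second inversion: F#, A#, B, D#.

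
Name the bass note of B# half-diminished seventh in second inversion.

In second inversion the fifth is lowest. For B# half-diminished seventh (B#–D#–F#–A#) that is F#.

F#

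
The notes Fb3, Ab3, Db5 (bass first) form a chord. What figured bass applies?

6

The notes Fb, Ab, Db stack in thirds as Db–Fb–Ab — a Db minor triad. The bass Fb is the third, so this is first inversion: figured 6.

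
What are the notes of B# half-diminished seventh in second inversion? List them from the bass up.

F#, A#, B#, D#

B# half-diminished seventh is B#–D#–F#–A#. Second inversion puts the fifth (F#) in the bass, with the remaining tones above: F#, A#, B#, D#.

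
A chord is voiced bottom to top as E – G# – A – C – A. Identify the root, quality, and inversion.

The distinct note names are E, G#, A, C. Stacked in thirds they read A–C–E–G#, which is a minor-major seventh chord on A.
The lowest note is E, the fifth of the chord, so this is second inversion (figured bass 4/3).

A minor-major seventh, second inversion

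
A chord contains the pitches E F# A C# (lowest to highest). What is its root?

F#

Reordering E, F#, A, C# into stacked thirds gives F#–A–C#–E; the bottom of that stack, F#, is the root.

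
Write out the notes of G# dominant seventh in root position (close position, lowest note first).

G# dominant seventh is G#–B#–D#–F#. Root position puts the root (G#) in the bass, with the remaining tones above: G#, B#, D#, F#.

G#, B#, D#, F#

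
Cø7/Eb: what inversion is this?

first inversion

Cø7/Eb means C half-diminished seventh with Eb in the bass. Eb is the third of C half-diminished seventh (C–Eb–Gb–Bb), so this is first inversion.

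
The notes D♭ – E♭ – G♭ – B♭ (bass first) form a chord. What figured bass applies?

4/2

The notes Db, Eb, Gb, Bb stack in thirds as Eb–Gb–Bb–Db — an Eb minor seventh chord. The bass Db is the seventh, so this is third inversion: figured 4/2.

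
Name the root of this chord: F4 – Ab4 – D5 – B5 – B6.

B

Reordering F, Ab, D, B into stacked thirds gives B–D–F–Ab; the bottom of that stack, B, is the root.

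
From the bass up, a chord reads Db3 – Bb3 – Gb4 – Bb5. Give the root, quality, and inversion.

Gb major, second inversion

Reducing to letter names: Db, Bb, Gb. These stack in thirds as Gb–Bb–Db — a Gb major triad.
The lowest note is Db, the fifth of the chord, so this is second inversion (figured bass 6/4).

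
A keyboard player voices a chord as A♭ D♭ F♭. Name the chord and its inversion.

Reducing to letter names: Ab, Db, Fb. These stack in thirds as Db–Fb–Ab — a Db minor triad.
With the fifth (Ab) in the bass, the chord is in second inversion (figured bass 6/4).

Db minor, second inversion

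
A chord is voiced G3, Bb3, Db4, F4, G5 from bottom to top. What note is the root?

G

G, Bb, Db, F are the tones of a G half-diminished seventh chord (G–Bb–Db–F), making G the root.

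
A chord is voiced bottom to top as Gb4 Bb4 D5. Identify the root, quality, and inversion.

Gb augmented, root position

The distinct note names are Gb, Bb, D. Stacked in thirds they read Gb–Bb–D, which is an augmented triad on Gb.
With the root (Gb) in the bass, the chord is in root position (figured bass 5/3).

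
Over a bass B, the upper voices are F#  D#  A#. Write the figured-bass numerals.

The notes B, F#, D#, A# stack in thirds as B–D#–F#–A# — a B major seventh chord. The bass B is the root, so this is root position: figured 7.

7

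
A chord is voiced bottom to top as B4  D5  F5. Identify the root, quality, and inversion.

B diminished, root position

The distinct note names are B, D, F. Stacked in thirds they read B–D–F, which is a diminished triad on B.
B is the root of B diminished; root in the bass means root position (figured bass 5/3).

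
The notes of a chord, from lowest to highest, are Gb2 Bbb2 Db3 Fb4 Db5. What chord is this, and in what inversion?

Reducing to letter names: Gb, Bbb, Db, Fb. These stack in thirds as Gb–Bbb–Db–Fb — a Gb minor seventh chord.
Gb is the root of Gb minor seventh; root in the bass means root position (figured bass 7).

Gb minor seventh, root position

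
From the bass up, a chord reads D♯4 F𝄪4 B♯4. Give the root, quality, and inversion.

B# minor, first inversion

The distinct note names are D#, F##, B#. Stacked in thirds they read B#–D#–F##, which is a minor triad on B#.
The lowest note is D#, the third of the chord, so this is first inversion (figured bass 6).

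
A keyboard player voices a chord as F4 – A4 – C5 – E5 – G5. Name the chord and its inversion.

F major ninth, root position

The pitch classes F, A, C, E, G arrange in thirds as F–A–C–E–G: an F major ninth chord.
The lowest note is F, the root of the chord, so this is root position.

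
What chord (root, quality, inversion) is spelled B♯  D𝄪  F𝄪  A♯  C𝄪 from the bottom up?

Reducing to letter names: B#, D##, F##, A#, C##. These stack in thirds as B#–D##–F##–A#–C## — a B# dominant ninth chord.
With the root (B#) in the bass, the chord is in root position.

B# dominant ninth, root position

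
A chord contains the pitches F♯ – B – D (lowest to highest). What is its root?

B

F#, B, D are the tones of a B minor triad (B–D–F#), making B the root.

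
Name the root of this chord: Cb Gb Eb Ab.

The distinct letter names are Cb, Gb, Eb, Ab. Arranged as a stack of thirds they read Ab–Cb–Eb–Gb, so Ab is the root (an Ab minor seventh chord).

Ab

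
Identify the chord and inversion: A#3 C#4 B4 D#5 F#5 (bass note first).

B major ninth, third inversion

The distinct note names are A#, C#, B, D#, F#. Stacked in thirds they read B–D#–F#–A#–C#, which is a major ninth chord on B.
With the seventh (A#) in the bass, the chord is in third inversion.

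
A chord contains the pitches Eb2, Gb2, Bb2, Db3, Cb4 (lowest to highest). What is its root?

Cb

The distinct letter names are Eb, Gb, Bb, Db, Cb. Arranged as a stack of thirds they read Cb–Eb–Gb–Bb–Db, so Cb is the root (a Cb major ninth chord).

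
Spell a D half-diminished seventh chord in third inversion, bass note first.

The chord tones are D–F–Ab–C. With the seventh (C) lowest for third inversion: C, D, F, Ab.

C, D, F, Ab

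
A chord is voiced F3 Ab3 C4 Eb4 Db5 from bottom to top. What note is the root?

Db

The distinct letter names are F, Ab, C, Eb, Db. Arranged as a stack of thirds they read Db–F–Ab–C–Eb, so Db is the root (a Db major ninth chord).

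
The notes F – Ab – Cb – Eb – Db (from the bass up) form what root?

Db

The distinct letter names are F, Ab, Cb, Eb, Db. Arranged as a stack of thirds they read Db–F–Ab–Cb–Eb, so Db is the root (a Db dominant ninth chord).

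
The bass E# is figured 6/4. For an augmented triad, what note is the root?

The figures 6/4 mean the fifth of the chord is in the bass. If E# is the fifth of an augmented triad, the root is A (chord tones A–C#–E#).

A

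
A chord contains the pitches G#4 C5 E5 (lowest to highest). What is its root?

Reordering G#, C, E into stacked thirds gives C–E–G#; the bottom of that stack, C, is the root.

C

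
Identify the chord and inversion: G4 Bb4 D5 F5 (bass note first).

G minor seventh, root position

Reducing to letter names: G, Bb, D, F. These stack in thirds as G–Bb–D–F — a G minor seventh chord.
G is the root of G minor seventh; root in the bass means root position (figured bass 7).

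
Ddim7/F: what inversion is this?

Ddim7/F means D diminished seventh with F in the bass. F is the third of D diminished seventh (D–F–Ab–Cb), so this is first inversion.

first inversion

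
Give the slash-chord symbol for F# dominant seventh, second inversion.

F#7/C#

Second inversion of F# dominant seventh has the fifth (C#) in the bass. As a slash chord: F#7/C#.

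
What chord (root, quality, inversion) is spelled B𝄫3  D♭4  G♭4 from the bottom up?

The pitch classes Bbb, Db, Gb arrange in thirds as Gb–Bbb–Db: a Gb minor triad.
The lowest note is Bbb, the third of the chord, so this is first inversion (figured bass 6).

Gb minor, first inversion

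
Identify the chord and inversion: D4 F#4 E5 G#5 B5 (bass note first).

E dominant ninth, third inversion

The pitch classes D, F#, E, G#, B arrange in thirds as E–G#–B–D–F#: an E dominant ninth chord.
The lowest note is D, the seventh of the chord, so this is third inversion.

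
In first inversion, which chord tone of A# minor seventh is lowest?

C#

A# minor seventh is A#–C#–E#–G#. First inversion places the third in the bass: C#.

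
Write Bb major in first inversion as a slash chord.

First inversion of Bb major has the third (D) in the bass. As a slash chord: Bb/D.

Bb/D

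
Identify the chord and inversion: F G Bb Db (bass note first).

G half-diminished seventh, third inversion

The distinct note names are F, G, Bb, Db. Stacked in thirds they read G–Bb–Db–F, which is a half-diminished seventh chord on G.
With the seventh (F) in the bass, the chord is in third inversion (figured bass 4/2).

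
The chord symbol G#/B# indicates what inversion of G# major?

G#/B# means G# major with B# in the bass. B# is the third of G# major (G#–B#–D#), so this is first inversion.

first inversion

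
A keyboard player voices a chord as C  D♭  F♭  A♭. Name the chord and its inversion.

Db minor-major seventh, third inversion

Reducing to letter names: C, Db, Fb, Ab. These stack in thirds as Db–Fb–Ab–C — a Db minor-major seventh chord.
C is the seventh of Db minor-major seventh; seventh in the bass means third inversion (figured bass 4/2).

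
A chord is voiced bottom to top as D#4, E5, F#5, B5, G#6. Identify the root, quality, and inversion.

The pitch classes D#, E, F#, B, G# arrange in thirds as E–G#–B–D#–F#: an E major ninth chord.
D# is the seventh of E major ninth; seventh in the bass means third inversion.

E major ninth, third inversion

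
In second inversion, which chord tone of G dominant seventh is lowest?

D

The fifth of G dominant seventh (G–B–D–F) is D; that is the bass in second inversion.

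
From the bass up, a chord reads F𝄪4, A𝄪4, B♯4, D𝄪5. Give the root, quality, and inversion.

The pitch classes F##, A##, B#, D## arrange in thirds as B#–D##–F##–A##: a B# major seventh chord.
The lowest note is F##, the fifth of the chord, so this is second inversion (figured bass 4/3).

B# major seventh, second inversion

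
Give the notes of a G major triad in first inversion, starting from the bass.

B, D, G

The chord tones are G–B–D. With the third (B) lowest for first inversion: B, D, G.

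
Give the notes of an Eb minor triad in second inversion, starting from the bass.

Bb, Eb, Gb

Spelling Eb minor: Eb–Gb–Bb. In second inversion the fifth is bass, giving Bb, Eb, Gb from the bottom.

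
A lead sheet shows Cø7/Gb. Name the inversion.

second inversion

Cø7/Gb means C half-diminished seventh with Gb in the bass. Gb is the fifth of C half-diminished seventh (C–Eb–Gb–Bb), so this is second inversion.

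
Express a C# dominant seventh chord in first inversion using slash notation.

C#7/E#

First inversion of C# dominant seventh has the third (E#) in the bass. As a slash chord: C#7/E#.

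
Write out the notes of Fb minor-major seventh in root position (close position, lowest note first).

The chord tones are Fb–Abb–Cb–Eb. With the root (Fb) lowest for root position: Fb, Abb, Cb, Eb.

Fb, Abb, Cb, Eb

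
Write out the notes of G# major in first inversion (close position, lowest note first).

B#, D#, G#

G# major is G#–B#–D#. First inversion puts the third (B#) in the bass, with the remaining tones above: B#, D#, G#.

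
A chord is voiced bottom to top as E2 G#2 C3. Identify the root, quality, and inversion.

The distinct note names are E, G#, C. Stacked in thirds they read C–E–G#, which is an augmented triad on C.
The lowest note is E, the third of the chord, so this is first inversion (figured bass 6).

C augmented, first inversion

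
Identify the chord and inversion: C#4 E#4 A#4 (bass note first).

A# minor, first inversion

Reducing to letter names: C#, E#, A#. These stack in thirds as A#–C#–E# — an A# minor triad.
C# is the third of A# minor; third in the bass means first inversion (figured bass 6).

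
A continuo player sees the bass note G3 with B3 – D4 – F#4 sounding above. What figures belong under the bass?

The notes G, B, D, F# stack in thirds as G–B–D–F# — a G major seventh chord. The bass G is the root, so this is root position: figured 7.

7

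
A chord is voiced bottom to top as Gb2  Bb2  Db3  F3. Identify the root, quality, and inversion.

Gb major seventh, root position

The pitch classes Gb, Bb, Db, F arrange in thirds as Gb–Bb–Db–F: a Gb major seventh chord.
Gb is the root of Gb major seventh; root in the bass means root position (figured bass 7).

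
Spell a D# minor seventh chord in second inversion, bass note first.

D# minor seventh is D#–F#–A#–C#. Second inversion puts the fifth (A#) in the bass, with the remaining tones above: A#, C#, D#, F#.

A#, C#, D#, F#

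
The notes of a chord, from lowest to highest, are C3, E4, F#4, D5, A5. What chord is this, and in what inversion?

D dominant ninth, third inversion

The pitch classes C, E, F#, D, A arrange in thirds as D–F#–A–C–E: a D dominant ninth chord.
C is the seventh of D dominant ninth; seventh in the bass means third inversion.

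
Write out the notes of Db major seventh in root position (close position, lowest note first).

Db, F, Ab, C

The chord tones are Db–F–Ab–C. With the root (Db) lowest for root position: Db, F, Ab, C.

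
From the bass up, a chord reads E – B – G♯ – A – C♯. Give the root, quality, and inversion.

The distinct note names are E, B, G#, A, C#. Stacked in thirds they read A–C#–E–G#–B, which is a major ninth chord on A.
E is the fifth of A major ninth; fifth in the bass means second inversion.

A major ninth, second inversion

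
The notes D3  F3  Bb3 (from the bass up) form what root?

D, F, Bb are the tones of a Bb major triad (Bb–D–F), making Bb the root.

Bb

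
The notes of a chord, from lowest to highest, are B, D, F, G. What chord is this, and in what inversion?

G dominant seventh, first inversion

The distinct note names are B, D, F, G. Stacked in thirds they read G–B–D–F, which is a dominant seventh chord on G.
B is the third of G dominant seventh; third in the bass means first inversion (figured bass 6/5).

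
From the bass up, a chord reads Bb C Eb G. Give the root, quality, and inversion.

Reducing to letter names: Bb, C, Eb, G. These stack in thirds as C–Eb–G–Bb — a C minor seventh chord.
With the seventh (Bb) in the bass, the chord is in third inversion (figured bass 4/2).

C minor seventh, third inversion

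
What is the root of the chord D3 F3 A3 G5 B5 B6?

Reordering D, F, A, G, B into stacked thirds gives G–B–D–F–A; the bottom of that stack, G, is the root.

G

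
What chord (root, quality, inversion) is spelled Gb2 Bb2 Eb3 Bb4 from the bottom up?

Eb minor, first inversion

The pitch classes Gb, Bb, Eb arrange in thirds as Eb–Gb–Bb: an Eb minor triad.
Gb is the third of Eb minor; third in the bass means first inversion (figured bass 6).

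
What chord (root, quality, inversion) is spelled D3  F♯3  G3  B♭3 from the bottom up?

The pitch classes D, F#, G, Bb arrange in thirds as G–Bb–D–F#: a G minor-major seventh chord.
D is the fifth of G minor-major seventh; fifth in the bass means second inversion (figured bass 4/3).

G minor-major seventh, second inversion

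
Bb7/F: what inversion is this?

Bb7/F means Bb dominant seventh with F in the bass. F is the fifth of Bb dominant seventh (Bb–D–F–Ab), so this is second inversion.

second inversion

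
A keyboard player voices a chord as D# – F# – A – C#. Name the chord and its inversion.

Reducing to letter names: D#, F#, A, C#. These stack in thirds as D#–F#–A–C# — a D# half-diminished seventh chord.
D# is the root of D# half-diminished seventh; root in the bass means root position (figured bass 7).

D# half-diminished seventh, root position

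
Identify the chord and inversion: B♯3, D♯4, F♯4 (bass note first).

Reducing to letter names: B#, D#, F#. These stack in thirds as B#–D#–F# — a B# diminished triad.
With the root (B#) in the bass, the chord is in root position (figured bass 5/3).

B# diminished, root position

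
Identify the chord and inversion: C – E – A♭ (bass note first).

Ab augmented, first inversion

Reducing to letter names: C, E, Ab. These stack in thirds as Ab–C–E — an Ab augmented triad.
C is the third of Ab augmented; third in the bass means first inversion (figured bass 6).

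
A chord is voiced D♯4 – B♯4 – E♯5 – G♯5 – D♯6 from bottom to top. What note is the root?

The distinct letter names are D#, B#, E#, G#. Arranged as a stack of thirds they read E#–G#–B#–D#, so E# is the root (an E# minor seventh chord).

E#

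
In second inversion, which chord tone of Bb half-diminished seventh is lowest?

In second inversion the fifth is lowest. For Bb half-diminished seventh (Bb–Db–Fb–Ab) that is Fb.

Fb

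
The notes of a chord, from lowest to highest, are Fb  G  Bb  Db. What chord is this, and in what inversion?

G diminished seventh, third inversion

Reducing to letter names: Fb, G, Bb, Db. These stack in thirds as G–Bb–Db–Fb — a G diminished seventh chord.
Fb is the seventh of G diminished seventh; seventh in the bass means third inversion (figured bass 4/2).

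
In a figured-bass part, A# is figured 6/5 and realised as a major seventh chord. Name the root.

F#

The figures 6/5 mean the third of the chord is in the bass. If A# is the third of a major seventh chord, the root is F# (chord tones F#–A#–C#–E#).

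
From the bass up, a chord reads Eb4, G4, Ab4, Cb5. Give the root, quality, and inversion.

Reducing to letter names: Eb, G, Ab, Cb. These stack in thirds as Ab–Cb–Eb–G — an Ab minor-major seventh chord.
With the fifth (Eb) in the bass, the chord is in second inversion (figured bass 4/3).

Ab minor-major seventh, second inversion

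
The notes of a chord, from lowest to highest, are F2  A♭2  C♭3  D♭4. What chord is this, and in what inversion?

The distinct note names are F, Ab, Cb, Db. Stacked in thirds they read Db–F–Ab–Cb, which is a dominant seventh chord on Db.
The lowest note is F, the third of the chord, so this is first inversion (figured bass 6/5).

Db dominant seventh, first inversion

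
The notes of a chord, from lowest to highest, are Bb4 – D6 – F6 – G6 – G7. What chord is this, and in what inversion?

Reducing to letter names: Bb, D, F, G. These stack in thirds as G–Bb–D–F — a G minor seventh chord.
With the third (Bb) in the bass, the chord is in first inversion (figured bass 6/5).

G minor seventh, first inversion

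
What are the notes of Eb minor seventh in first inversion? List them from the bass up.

Gb, Bb, Db, Eb

Spelling Eb minor seventh: Eb–Gb–Bb–Db. In first inversion the third is bass, giving Gb, Bb, Db, Eb from the bottom.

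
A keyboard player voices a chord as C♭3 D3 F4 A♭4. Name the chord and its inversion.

D diminished seventh, third inversion

The pitch classes Cb, D, F, Ab arrange in thirds as D–F–Ab–Cb: a D diminished seventh chord.
Cb is the seventh of D diminished seventh; seventh in the bass means third inversion (figured bass 4/2).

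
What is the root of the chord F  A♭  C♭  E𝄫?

F

The distinct letter names are F, Ab, Cb, Ebb. Arranged as a stack of thirds they read F–Ab–Cb–Ebb, so F is the root (an F diminished seventh chord).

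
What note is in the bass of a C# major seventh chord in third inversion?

C# major seventh is C#–E#–G#–B#. Third inversion places the seventh in the bass: B#.

B#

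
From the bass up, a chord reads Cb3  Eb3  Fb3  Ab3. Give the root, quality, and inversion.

The distinct note names are Cb, Eb, Fb, Ab. Stacked in thirds they read Fb–Ab–Cb–Eb, which is a major seventh chord on Fb.
The lowest note is Cb, the fifth of the chord, so this is second inversion (figured bass 4/3).

Fb major seventh, second inversion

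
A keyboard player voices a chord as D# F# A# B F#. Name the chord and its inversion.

Reducing to letter names: D#, F#, A#, B. These stack in thirds as B–D#–F#–A# — a B major seventh chord.
With the third (D#) in the bass, the chord is in first inversion (figured bass 6/5).

B major seventh, first inversion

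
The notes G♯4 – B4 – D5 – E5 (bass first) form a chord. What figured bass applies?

6/5

The notes G#, B, D, E stack in thirds as E–G#–B–D — an E dominant seventh chord. The bass G# is the third, so this is first inversion: figured 6/5.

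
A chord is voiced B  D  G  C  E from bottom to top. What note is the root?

Reordering B, D, G, C, E into stacked thirds gives C–E–G–B–D; the bottom of that stack, C, is the root.

C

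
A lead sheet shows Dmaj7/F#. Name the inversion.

Dmaj7/F# means D major seventh with F# in the bass. F# is the third of D major seventh (D–F#–A–C#), so this is first inversion.

first inversion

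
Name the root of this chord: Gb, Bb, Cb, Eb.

Gb, Bb, Cb, Eb are the tones of a Cb major seventh chord (Cb–Eb–Gb–Bb), making Cb the root.

Cb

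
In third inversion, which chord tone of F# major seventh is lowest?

E#

In third inversion the seventh is lowest. For F# major seventh (F#–A#–C#–E#) that is E#.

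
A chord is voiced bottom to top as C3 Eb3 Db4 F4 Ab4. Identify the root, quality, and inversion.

The pitch classes C, Eb, Db, F, Ab arrange in thirds as Db–F–Ab–C–Eb: a Db major ninth chord.
The lowest note is C, the seventh of the chord, so this is third inversion.

Db major ninth, third inversion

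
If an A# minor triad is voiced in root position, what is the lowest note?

A# minor is A#–C#–E#. Root position places the root in the bass: A#.

A#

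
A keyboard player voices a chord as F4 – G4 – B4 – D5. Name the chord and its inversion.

The distinct note names are F, G, B, D. Stacked in thirds they read G–B–D–F, which is a dominant seventh chord on G.
The lowest note is F, the seventh of the chord, so this is third inversion (figured bass 4/2).

G dominant seventh, third inversion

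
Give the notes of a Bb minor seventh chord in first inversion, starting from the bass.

Db, F, Ab, Bb

Bb minor seventh is Bb–Db–F–Ab. First inversion puts the third (Db) in the bass, with the remaining tones above: Db, F, Ab, Bb.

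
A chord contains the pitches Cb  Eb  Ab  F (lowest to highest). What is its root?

F

Reordering Cb, Eb, Ab, F into stacked thirds gives F–Ab–Cb–Eb; the bottom of that stack, F, is the root.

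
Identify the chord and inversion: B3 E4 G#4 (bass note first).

E major, second inversion

Reducing to letter names: B, E, G#. These stack in thirds as E–G#–B — an E major triad.
With the fifth (B) in the bass, the chord is in second inversion (figured bass 6/4).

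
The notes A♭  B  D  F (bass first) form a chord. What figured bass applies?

The notes Ab, B, D, F stack in thirds as B–D–F–Ab — a B diminished seventh chord. The bass Ab is the seventh, so this is third inversion: figured 4/2.

4/2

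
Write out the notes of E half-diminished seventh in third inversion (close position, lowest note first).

D, E, G, Bb

The chord tones are E–G–Bb–D. With the seventh (D) lowest for third inversion: D, E, G, Bb.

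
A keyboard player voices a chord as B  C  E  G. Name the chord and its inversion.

The pitch classes B, C, E, G arrange in thirds as C–E–G–B: a C major seventh chord.
The lowest note is B, the seventh of the chord, so this is third inversion (figured bass 4/2).

C major seventh, third inversion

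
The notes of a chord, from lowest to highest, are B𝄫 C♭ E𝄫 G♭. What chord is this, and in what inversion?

Cb minor seventh, third inversion

Reducing to letter names: Bbb, Cb, Ebb, Gb. These stack in thirds as Cb–Ebb–Gb–Bbb — a Cb minor seventh chord.
Bbb is the seventh of Cb minor seventh; seventh in the bass means third inversion (figured bass 4/2).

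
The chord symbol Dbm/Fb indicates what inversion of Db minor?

Dbm/Fb means Db minor with Fb in the bass. Fb is the third of Db minor (Db–Fb–Ab), so this is first inversion.

first inversion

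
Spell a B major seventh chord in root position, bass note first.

B, D#, F#, A#

Spelling B major seventh: B–D#–F#–A#. In root position the root is bass, giving B, D#, F#, A# from the bottom.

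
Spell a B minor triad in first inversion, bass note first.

D, F#, B

B minor is B–D–F#. First inversion puts the third (D) in the bass, with the remaining tones above: D, F#, B.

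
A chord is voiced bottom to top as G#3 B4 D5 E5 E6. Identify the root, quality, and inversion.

The pitch classes G#, B, D, E arrange in thirds as E–G#–B–D: an E dominant seventh chord.
G# is the third of E dominant seventh; third in the bass means first inversion (figured bass 6/5).

E dominant seventh, first inversion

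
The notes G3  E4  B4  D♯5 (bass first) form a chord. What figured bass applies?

The notes G, E, B, D# stack in thirds as E–G–B–D# — an E minor-major seventh chord. The bass G is the third, so this is first inversion: figured 6/5.

6/5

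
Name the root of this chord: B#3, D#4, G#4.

G#

Reordering B#, D#, G# into stacked thirds gives G#–B#–D#; the bottom of that stack, G#, is the root.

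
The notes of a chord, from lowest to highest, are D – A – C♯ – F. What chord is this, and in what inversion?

D minor-major seventh, root position

Reducing to letter names: D, A, C#, F. These stack in thirds as D–F–A–C# — a D minor-major seventh chord.
D is the root of D minor-major seventh; root in the bass means root position (figured bass 7).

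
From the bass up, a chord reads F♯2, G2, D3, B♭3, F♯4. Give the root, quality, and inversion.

The pitch classes F#, G, D, Bb arrange in thirds as G–Bb–D–F#: a G minor-major seventh chord.
The lowest note is F#, the seventh of the chord, so this is third inversion (figured bass 4/2).

G minor-major seventh, third inversion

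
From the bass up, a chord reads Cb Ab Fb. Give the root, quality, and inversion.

The distinct note names are Cb, Ab, Fb. Stacked in thirds they read Fb–Ab–Cb, which is a major triad on Fb.
The lowest note is Cb, the fifth of the chord, so this is second inversion (figured bass 6/4).

Fb major, second inversion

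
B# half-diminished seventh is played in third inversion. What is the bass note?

A#

In third inversion the seventh is lowest. For B# half-diminished seventh (B#–D#–F#–A#) that is A#.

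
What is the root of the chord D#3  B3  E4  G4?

E

The distinct letter names are D#, B, E, G. Arranged as a stack of thirds they read E–G–B–D#, so E is the root (an E minor-major seventh chord).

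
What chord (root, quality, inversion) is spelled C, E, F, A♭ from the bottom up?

The distinct note names are C, E, F, Ab. Stacked in thirds they read F–Ab–C–E, which is a minor-major seventh chord on F.
The lowest note is C, the fifth of the chord, so this is second inversion (figured bass 4/3).

F minor-major seventh, second inversion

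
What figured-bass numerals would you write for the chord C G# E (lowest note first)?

5/3

The notes C, G#, E stack in thirds as C–E–G# — a C augmented triad. The bass C is the root, so this is root position: figured 5/3.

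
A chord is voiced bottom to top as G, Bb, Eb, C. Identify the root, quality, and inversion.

The pitch classes G, Bb, Eb, C arrange in thirds as C–Eb–G–Bb: a C minor seventh chord.
With the fifth (G) in the bass, the chord is in second inversion (figured bass 4/3).

C minor seventh, second inversion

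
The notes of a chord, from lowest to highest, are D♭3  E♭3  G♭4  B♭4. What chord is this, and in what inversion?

The distinct note names are Db, Eb, Gb, Bb. Stacked in thirds they read Eb–Gb–Bb–Db, which is a minor seventh chord on Eb.
With the seventh (Db) in the bass, the chord is in third inversion (figured bass 4/2).

Eb minor seventh, third inversion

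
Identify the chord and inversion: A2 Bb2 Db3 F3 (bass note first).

Bb minor-major seventh, third inversion

Reducing to letter names: A, Bb, Db, F. These stack in thirds as Bb–Db–F–A — a Bb minor-major seventh chord.
With the seventh (A) in the bass, the chord is in third inversion (figured bass 4/2).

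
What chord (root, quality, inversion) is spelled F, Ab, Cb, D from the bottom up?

Reducing to letter names: F, Ab, Cb, D. These stack in thirds as D–F–Ab–Cb — a D diminished seventh chord.
F is the third of D diminished seventh; third in the bass means first inversion (figured bass 6/5).

D diminished seventh, first inversion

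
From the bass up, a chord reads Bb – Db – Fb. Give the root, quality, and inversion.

Bb diminished, root position

The distinct note names are Bb, Db, Fb. Stacked in thirds they read Bb–Db–Fb, which is a diminished triad on Bb.
With the root (Bb) in the bass, the chord is in root position (figured bass 5/3).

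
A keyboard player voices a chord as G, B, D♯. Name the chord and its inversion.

The distinct note names are G, B, D#. Stacked in thirds they read G–B–D#, which is an augmented triad on G.
With the root (G) in the bass, the chord is in root position (figured bass 5/3).

G augmented, root position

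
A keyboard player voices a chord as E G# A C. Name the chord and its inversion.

A minor-major seventh, second inversion

Reducing to letter names: E, G#, A, C. These stack in thirds as A–C–E–G# — an A minor-major seventh chord.
The lowest note is E, the fifth of the chord, so this is second inversion (figured bass 4/3).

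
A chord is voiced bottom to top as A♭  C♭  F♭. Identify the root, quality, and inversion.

Fb major, first inversion

The distinct note names are Ab, Cb, Fb. Stacked in thirds they read Fb–Ab–Cb, which is a major triad on Fb.
With the third (Ab) in the bass, the chord is in first inversion (figured bass 6).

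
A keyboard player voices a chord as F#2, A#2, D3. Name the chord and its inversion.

Reducing to letter names: F#, A#, D. These stack in thirds as D–F#–A# — a D augmented triad.
The lowest note is F#, the third of the chord, so this is first inversion (figured bass 6).

D augmented, first inversion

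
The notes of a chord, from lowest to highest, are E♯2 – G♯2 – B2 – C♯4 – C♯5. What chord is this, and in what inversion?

C# dominant seventh, first inversion

The pitch classes E#, G#, B, C# arrange in thirds as C#–E#–G#–B: a C# dominant seventh chord.
E# is the third of C# dominant seventh; third in the bass means first inversion (figured bass 6/5).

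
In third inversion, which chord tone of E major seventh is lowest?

D#

E major seventh is E–G#–B–D#. Third inversion places the seventh in the bass: D#.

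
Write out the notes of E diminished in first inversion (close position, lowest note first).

G, Bb, E

Spelling E diminished: E–G–Bb. In first inversion the third is bass, giving G, Bb, E from the bottom.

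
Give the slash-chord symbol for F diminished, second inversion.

Fdim/Cb

Second inversion of F diminished has the fifth (Cb) in the bass. As a slash chord: Fdim/Cb.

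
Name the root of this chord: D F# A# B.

Reordering D, F#, A#, B into stacked thirds gives B–D–F#–A#; the bottom of that stack, B, is the root.

B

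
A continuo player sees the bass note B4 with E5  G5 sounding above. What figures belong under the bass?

The notes B, E, G stack in thirds as E–G–B — an E minor triad. The bass B is the fifth, so this is second inversion: figured 6/4.

6/4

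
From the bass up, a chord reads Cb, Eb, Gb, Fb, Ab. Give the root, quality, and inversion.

The pitch classes Cb, Eb, Gb, Fb, Ab arrange in thirds as Fb–Ab–Cb–Eb–Gb: an Fb major ninth chord.
The lowest note is Cb, the fifth of the chord, so this is second inversion.

Fb major ninth, second inversion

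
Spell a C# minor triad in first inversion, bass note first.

E, G#, C#

C# minor is C#–E–G#. First inversion puts the third (E) in the bass, with the remaining tones above: E, G#, C#.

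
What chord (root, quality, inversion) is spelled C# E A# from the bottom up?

A# diminished, first inversion

Reducing to letter names: C#, E, A#. These stack in thirds as A#–C#–E — an A# diminished triad.
C# is the third of A# diminished; third in the bass means first inversion (figured bass 6).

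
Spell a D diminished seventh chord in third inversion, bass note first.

Cb, D, F, Ab

The chord tones are D–F–Ab–Cb. With the seventh (Cb) lowest for third inversion: Cb, D, F, Ab.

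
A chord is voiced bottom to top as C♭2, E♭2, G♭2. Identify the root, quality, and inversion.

The distinct note names are Cb, Eb, Gb. Stacked in thirds they read Cb–Eb–Gb, which is a major triad on Cb.
With the root (Cb) in the bass, the chord is in root position (figured bass 5/3).

Cb major, root position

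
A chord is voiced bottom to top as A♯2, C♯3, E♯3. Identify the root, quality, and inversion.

A# minor, root position

Reducing to letter names: A#, C#, E#. These stack in thirds as A#–C#–E# — an A# minor triad.
A# is the root of A# minor; root in the bass means root position (figured bass 5/3).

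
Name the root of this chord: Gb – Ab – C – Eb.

Ab

Reordering Gb, Ab, C, Eb into stacked thirds gives Ab–C–Eb–Gb; the bottom of that stack, Ab, is the root.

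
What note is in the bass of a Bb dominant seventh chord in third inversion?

Ab

In third inversion the seventh is lowest. For Bb dominant seventh (Bb–D–F–Ab) that is Ab.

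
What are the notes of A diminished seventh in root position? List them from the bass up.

A, C, Eb, Gb

The chord tones are A–C–Eb–Gb. With the root (A) lowest for root position: A, C, Eb, Gb.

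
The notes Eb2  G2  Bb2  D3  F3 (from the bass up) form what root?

The distinct letter names are Eb, G, Bb, D, F. Arranged as a stack of thirds they read Eb–G–Bb–D–F, so Eb is the root (an Eb major ninth chord).

Eb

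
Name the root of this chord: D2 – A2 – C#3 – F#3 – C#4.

Reordering D, A, C#, F# into stacked thirds gives D–F#–A–C#; the bottom of that stack, D, is the root.

D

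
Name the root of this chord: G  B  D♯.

Reordering G, B, D# into stacked thirds gives G–B–D#; the bottom of that stack, G, is the root.

G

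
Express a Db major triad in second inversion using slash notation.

Second inversion of Db major has the fifth (Ab) in the bass. As a slash chord: Db/Ab.

Db/Ab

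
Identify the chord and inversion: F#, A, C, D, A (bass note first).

D dominant seventh, first inversion

Reducing to letter names: F#, A, C, D. These stack in thirds as D–F#–A–C — a D dominant seventh chord.
F# is the third of D dominant seventh; third in the bass means first inversion (figured bass 6/5).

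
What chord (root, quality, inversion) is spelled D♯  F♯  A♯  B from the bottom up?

The distinct note names are D#, F#, A#, B. Stacked in thirds they read B–D#–F#–A#, which is a major seventh chord on B.
The lowest note is D#, the third of the chord, so this is first inversion (figured bass 6/5).

B major seventh, first inversion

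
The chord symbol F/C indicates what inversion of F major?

F/C means F major with C in the bass. C is the fifth of F major (F–A–C), so this is second inversion.

second inversion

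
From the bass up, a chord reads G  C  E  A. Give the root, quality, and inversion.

Reducing to letter names: G, C, E, A. These stack in thirds as A–C–E–G — an A minor seventh chord.
G is the seventh of A minor seventh; seventh in the bass means third inversion (figured bass 4/2).

A minor seventh, third inversion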